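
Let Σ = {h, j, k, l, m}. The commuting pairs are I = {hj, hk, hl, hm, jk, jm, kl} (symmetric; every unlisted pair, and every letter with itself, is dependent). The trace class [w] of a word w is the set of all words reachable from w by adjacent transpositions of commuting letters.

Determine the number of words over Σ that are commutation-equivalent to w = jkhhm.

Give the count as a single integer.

drop 0:j onto floor
drop 1:k onto floor
drop 2:h onto floor
drop 3:h onto {2:h}
drop 4:m onto {1:k}
ground layer = {0:j, 1:k, 2:h}
drop-orders for the pieces not yet dropped (sum over which currently-grounded one goes next):
  1 to go: {0} 1  {3} 1  {4} 1
  2 to go: {0,3} 2  {0,4} 2  {1,4} 1  {2,3} 1  {3,4} 2
  3 to go: {0,1,4} 3  {0,2,3} 3  {0,3,4} 6  {1,3,4} 3  {2,3,4} 3
  if 0:j drops first: 6 orders
  if 1:k drops first: 12 orders
  if 2:h drops first: 12 orders
heap linearizations: 30

30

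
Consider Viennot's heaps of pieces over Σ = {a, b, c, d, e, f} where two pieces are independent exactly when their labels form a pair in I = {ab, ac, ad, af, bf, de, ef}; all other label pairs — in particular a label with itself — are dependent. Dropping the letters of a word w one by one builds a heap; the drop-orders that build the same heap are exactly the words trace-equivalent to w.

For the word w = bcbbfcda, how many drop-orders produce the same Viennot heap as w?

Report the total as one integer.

#0=b has no predecessor
#1=c depends on [0:b]
#2=b depends on [1:c]
#3=b depends on [2:b]
#4=f depends on [1:c]
#5=c depends on [3:b, 4:f]
#6=d depends on [5:c]
#7=a has no predecessor
sources: [0:b, 7:a]
N(rest) = Σ N(rest − s) over sources s of rest; N(one piece) = 1:
  size 1 → [6]=1  [7]=1
  size 2 → [5,6]=1  [6,7]=2
  size 3 → [3,5,6]=1  [4,5,6]=1  [5,6,7]=3
  size 4 → [2,3,5,6]=1  [3,4,5,6]=2  [3,5,6,7]=4  [4,5,6,7]=4
  size 5 → [2,3,4,5,6]=3  [2,3,5,6,7]=5  [3,4,5,6,7]=10
  size 6 → [1,2,3,4,5,6]=3  [2,3,4,5,6,7]=18
  first=0(b) contributes 21
  first=7(a) contributes 3
|[w]| = 24

24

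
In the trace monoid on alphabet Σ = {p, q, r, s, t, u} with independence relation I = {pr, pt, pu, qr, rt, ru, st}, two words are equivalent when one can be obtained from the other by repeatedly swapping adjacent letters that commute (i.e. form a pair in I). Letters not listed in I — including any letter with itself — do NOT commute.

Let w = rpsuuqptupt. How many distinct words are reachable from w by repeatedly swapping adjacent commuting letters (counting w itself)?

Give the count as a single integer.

20

0(r) covers ∅
1(p) covers ∅
2(s) covers 0:r, 1:p
3(u) covers 2:s
4(u) covers 3:u
5(q) covers 4:u
6(p) covers 5:q
7(t) covers 5:q
8(u) covers 7:t
9(p) covers 6:p
10(t) covers 8:u
floor of heap: 0:r, 1:p
completions by unplaced set U, small U first (add the entries for U minus each lowest piece of U):
  |U|=1: {9}:1  {10}:1
  |U|=2: {6,9}:1  {8,10}:1  {9,10}:2
  |U|=3: {6,9,10}:3  {7,8,10}:1  {8,9,10}:3
  |U|=4: {6,8,9,10}:6  {7,8,9,10}:4
  |U|=5: {6,7,8,9,10}:10
  |U|=6: {5,6,7,8,9,10}:10
  |U|=7: {4,5,6,7,8,9,10}:10
  |U|=8: {3,4,5,6,7,8,9,10}:10
  |U|=9: {2,3,4,5,6,7,8,9,10}:10
  start at 0(r): 10
  start at 1(p): 10
sum over floor = 20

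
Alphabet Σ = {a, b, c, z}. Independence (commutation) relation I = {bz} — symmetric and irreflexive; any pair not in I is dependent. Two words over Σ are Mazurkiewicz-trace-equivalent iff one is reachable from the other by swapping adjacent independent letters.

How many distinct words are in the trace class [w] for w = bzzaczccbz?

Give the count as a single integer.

6

#0=b has no predecessor
#1=z has no predecessor
#2=z depends on [1:z]
#3=a depends on [0:b, 2:z]
#4=c depends on [3:a]
#5=z depends on [4:c]
#6=c depends on [5:z]
#7=c depends on [6:c]
#8=b depends on [7:c]
#9=z depends on [7:c]
sources: [0:b, 1:z]
N(rest) = Σ N(rest − s) over sources s of rest; N(one piece) = 1:
  size 1 → [8]=1  [9]=1
  size 2 → [8,9]=2
  size 3 → [7,8,9]=2
  size 4 → [6,7,8,9]=2
  size 5 → [5,6,7,8,9]=2
  size 6 → [4,5,6,7,8,9]=2
  size 7 → [3,4,5,6,7,8,9]=2
  size 8 → [0,3,4,5,6,7,8,9]=2  [2,3,4,5,6,7,8,9]=2
  first=0(b) contributes 2
  first=1(z) contributes 4
|[w]| = 6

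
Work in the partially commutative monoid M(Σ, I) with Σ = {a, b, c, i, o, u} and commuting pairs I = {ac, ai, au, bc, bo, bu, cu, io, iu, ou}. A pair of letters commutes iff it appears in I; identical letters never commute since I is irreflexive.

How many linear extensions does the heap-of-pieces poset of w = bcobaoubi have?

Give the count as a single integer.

162

#0=b has no predecessor
#1=c has no predecessor
#2=o depends on [1:c]
#3=b depends on [0:b]
#4=a depends on [2:o, 3:b]
#5=o depends on [4:a]
#6=u has no predecessor
#7=b depends on [4:a]
#8=i depends on [7:b]
sources: [0:b, 1:c, 6:u]
N(rest) = Σ N(rest − s) over sources s of rest; N(one piece) = 1:
  size 1 → [5]=1  [6]=1  [8]=1
  size 2 → [5,6]=2  [5,8]=2  [6,8]=2  [7,8]=1
  size 3 → [5,6,8]=6  [5,7,8]=3  [6,7,8]=3
  size 4 → [4,5,7,8]=3  [5,6,7,8]=12
  size 5 → [2,4,5,7,8]=3  [3,4,5,7,8]=3  [4,5,6,7,8]=15
  size 6 → [0,3,4,5,7,8]=3  [1,2,4,5,7,8]=3  [2,3,4,5,7,8]=6  [2,4,5,6,7,8]=18  [3,4,5,6,7,8]=18
  size 7 → [0,2,3,4,5,7,8]=9  [0,3,4,5,6,7,8]=21  [1,2,3,4,5,7,8]=9  [1,2,4,5,6,7,8]=21  [2,3,4,5,6,7,8]=42
  first=0(b) contributes 72
  first=1(c) contributes 72
  first=6(u) contributes 18
|[w]| = 162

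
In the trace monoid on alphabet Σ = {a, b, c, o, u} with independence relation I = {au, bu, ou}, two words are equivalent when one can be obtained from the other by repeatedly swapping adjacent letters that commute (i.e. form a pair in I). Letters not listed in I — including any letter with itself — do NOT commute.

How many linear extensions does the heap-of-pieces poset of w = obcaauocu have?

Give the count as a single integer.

4

piece 0:o — minimal
piece 1:b rests on {0:o}
piece 2:c rests on {1:b}
piece 3:a rests on {2:c}
piece 4:a rests on {3:a}
piece 5:u rests on {2:c}
piece 6:o rests on {4:a}
piece 7:c rests on {5:u, 6:o}
piece 8:u rests on {7:c}
minimal pieces: {0:o}
ways to finish when only these pieces remain (= sum over removing one remaining piece with nothing left below it):
  1 left: {8}→1
  2 left: {7,8}→1
  3 left: {5,7,8}→1  {6,7,8}→1
  4 left: {4,6,7,8}→1  {5,6,7,8}→2
  5 left: {3,4,6,7,8}→1  {4,5,6,7,8}→3
  6 left: {3,4,5,6,7,8}→4
  7 left: {2,3,4,5,6,7,8}→4
  placing 0:o first → 4 extensions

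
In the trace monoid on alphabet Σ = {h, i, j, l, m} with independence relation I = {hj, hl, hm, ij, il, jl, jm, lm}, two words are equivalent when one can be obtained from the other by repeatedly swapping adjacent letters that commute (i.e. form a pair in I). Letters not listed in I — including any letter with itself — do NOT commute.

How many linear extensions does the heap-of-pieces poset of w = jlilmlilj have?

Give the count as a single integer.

drop 0:j onto floor
drop 1:l onto floor
drop 2:i onto floor
drop 3:l onto {1:l}
drop 4:m onto {2:i}
drop 5:l onto {3:l}
drop 6:i onto {4:m}
drop 7:l onto {5:l}
drop 8:j onto {0:j}
ground layer = {0:j, 1:l, 2:i}
drop-orders for the pieces not yet dropped (sum over which currently-grounded one goes next):
  1 to go: {6} 1  {7} 1  {8} 1
  2 to go: {0,8} 1  {4,6} 1  {5,7} 1  {6,7} 2  {6,8} 2  {7,8} 2
  3 to go: {0,6,8} 3  {0,7,8} 3  {2,4,6} 1  {3,5,7} 1  {4,6,7} 3  {4,6,8} 3  {5,6,7} 3  {5,7,8} 3  {6,7,8} 6
  4 to go: {0,4,6,8} 6  {0,5,7,8} 6  {0,6,7,8} 12  {1,3,5,7} 1  {2,4,6,7} 4  {2,4,6,8} 4  {3,5,6,7} 4  {3,5,7,8} 4  {4,5,6,7} 6  {4,6,7,8} 12  {5,6,7,8} 12
  5 to go: {0,2,4,6,8} 10  {0,3,5,7,8} 10  {0,4,6,7,8} 30  {0,5,6,7,8} 30  {1,3,5,6,7} 5  {1,3,5,7,8} 5  {2,4,5,6,7} 10  {2,4,6,7,8} 20  {3,4,5,6,7} 10  {3,5,6,7,8} 20  {4,5,6,7,8} 30
  6 to go: {0,1,3,5,7,8} 15  {0,2,4,6,7,8} 60  {0,3,5,6,7,8} 60  {0,4,5,6,7,8} 90  {1,3,4,5,6,7} 15  {1,3,5,6,7,8} 30  {2,3,4,5,6,7} 20  {2,4,5,6,7,8} 60  {3,4,5,6,7,8} 60
  7 to go: {0,1,3,5,6,7,8} 105  {0,2,4,5,6,7,8} 210  {0,3,4,5,6,7,8} 210  {1,2,3,4,5,6,7} 35  {1,3,4,5,6,7,8} 105  {2,3,4,5,6,7,8} 140
  if 0:j drops first: 280 orders
  if 1:l drops first: 560 orders
  if 2:i drops first: 420 orders
heap linearizations: 1260

1260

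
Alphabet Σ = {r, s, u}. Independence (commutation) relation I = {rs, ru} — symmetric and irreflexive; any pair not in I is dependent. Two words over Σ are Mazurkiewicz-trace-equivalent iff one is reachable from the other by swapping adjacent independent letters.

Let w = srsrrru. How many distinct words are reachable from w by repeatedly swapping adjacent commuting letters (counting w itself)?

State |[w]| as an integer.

drop 0:s onto floor
drop 1:r onto floor
drop 2:s onto {0:s}
drop 3:r onto {1:r}
drop 4:r onto {3:r}
drop 5:r onto {4:r}
drop 6:u onto {2:s}
ground layer = {0:s, 1:r}
drop-orders for the pieces not yet dropped (sum over which currently-grounded one goes next):
  1 to go: {5} 1  {6} 1
  2 to go: {2,6} 1  {4,5} 1  {5,6} 2
  3 to go: {0,2,6} 1  {2,5,6} 3  {3,4,5} 1  {4,5,6} 3
  4 to go: {0,2,5,6} 4  {1,3,4,5} 1  {2,4,5,6} 6  {3,4,5,6} 4
  5 to go: {0,2,4,5,6} 10  {1,3,4,5,6} 5  {2,3,4,5,6} 10
  if 0:s drops first: 15 orders
  if 1:r drops first: 20 orders
heap linearizations: 35

35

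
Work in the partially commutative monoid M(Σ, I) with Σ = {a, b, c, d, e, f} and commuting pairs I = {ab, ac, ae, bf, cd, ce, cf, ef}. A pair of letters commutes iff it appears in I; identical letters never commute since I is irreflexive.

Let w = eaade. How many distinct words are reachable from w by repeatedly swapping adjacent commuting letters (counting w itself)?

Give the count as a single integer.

3

piece 0:e — minimal
piece 1:a — minimal
piece 2:a rests on {1:a}
piece 3:d rests on {0:e, 2:a}
piece 4:e rests on {3:d}
minimal pieces: {0:e, 1:a}
ways to finish when only these pieces remain (= sum over removing one remaining piece with nothing left below it):
  1 left: {4}→1
  2 left: {3,4}→1
  3 left: {0,3,4}→1  {2,3,4}→1
  placing 0:e first → 1 extensions
  placing 1:a first → 2 extensions
total linear extensions = 3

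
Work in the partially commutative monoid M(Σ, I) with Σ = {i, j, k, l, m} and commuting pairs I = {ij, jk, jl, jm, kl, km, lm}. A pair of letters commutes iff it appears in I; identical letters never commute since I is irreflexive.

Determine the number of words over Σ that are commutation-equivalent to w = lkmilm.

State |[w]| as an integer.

12

0(l) covers ∅
1(k) covers ∅
2(m) covers ∅
3(i) covers 0:l, 1:k, 2:m
4(l) covers 3:i
5(m) covers 3:i
floor of heap: 0:l, 1:k, 2:m
completions by unplaced set U, small U first (add the entries for U minus each lowest piece of U):
  |U|=1: {4}:1  {5}:1
  |U|=2: {4,5}:2
  |U|=3: {3,4,5}:2
  |U|=4: {0,3,4,5}:2  {1,3,4,5}:2  {2,3,4,5}:2
  start at 0(l): 4
  start at 1(k): 4
  start at 2(m): 4
sum over floor = 12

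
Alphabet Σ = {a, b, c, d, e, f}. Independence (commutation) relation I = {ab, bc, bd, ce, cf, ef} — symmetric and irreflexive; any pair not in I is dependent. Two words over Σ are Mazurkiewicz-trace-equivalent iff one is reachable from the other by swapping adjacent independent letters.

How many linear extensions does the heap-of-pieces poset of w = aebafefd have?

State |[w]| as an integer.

6

0(a) covers ∅
1(e) covers 0:a
2(b) covers 1:e
3(a) covers 1:e
4(f) covers 2:b, 3:a
5(e) covers 2:b, 3:a
6(f) covers 4:f
7(d) covers 5:e, 6:f
floor of heap: 0:a
completions by unplaced set U, small U first (add the entries for U minus each lowest piece of U):
  |U|=1: {7}:1
  |U|=2: {5,7}:1  {6,7}:1
  |U|=3: {4,6,7}:1  {5,6,7}:2
  |U|=4: {4,5,6,7}:3
  |U|=5: {2,4,5,6,7}:3  {3,4,5,6,7}:3
  |U|=6: {2,3,4,5,6,7}:6
  start at 0(a): 6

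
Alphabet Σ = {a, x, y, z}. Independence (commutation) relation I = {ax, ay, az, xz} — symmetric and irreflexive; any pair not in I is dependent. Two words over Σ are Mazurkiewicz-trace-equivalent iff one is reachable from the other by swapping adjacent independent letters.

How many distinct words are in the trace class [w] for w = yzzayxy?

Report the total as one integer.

7

drop 0:y onto floor
drop 1:z onto {0:y}
drop 2:z onto {1:z}
drop 3:a onto floor
drop 4:y onto {2:z}
drop 5:x onto {4:y}
drop 6:y onto {5:x}
ground layer = {0:y, 3:a}
drop-orders for the pieces not yet dropped (sum over which currently-grounded one goes next):
  1 to go: {3} 1  {6} 1
  2 to go: {3,6} 2  {5,6} 1
  3 to go: {3,5,6} 3  {4,5,6} 1
  4 to go: {2,4,5,6} 1  {3,4,5,6} 4
  5 to go: {1,2,4,5,6} 1  {2,3,4,5,6} 5
  if 0:y drops first: 6 orders
  if 3:a drops first: 1 orders
heap linearizations: 7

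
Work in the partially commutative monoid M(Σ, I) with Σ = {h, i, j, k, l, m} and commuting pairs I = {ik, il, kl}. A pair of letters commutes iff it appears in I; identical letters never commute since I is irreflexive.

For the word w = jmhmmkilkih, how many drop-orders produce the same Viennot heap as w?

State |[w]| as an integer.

drop 0:j onto floor
drop 1:m onto {0:j}
drop 2:h onto {1:m}
drop 3:m onto {2:h}
drop 4:m onto {3:m}
drop 5:k onto {4:m}
drop 6:i onto {4:m}
drop 7:l onto {4:m}
drop 8:k onto {5:k}
drop 9:i onto {6:i}
drop 10:h onto {7:l, 8:k, 9:i}
ground layer = {0:j}
drop-orders for the pieces not yet dropped (sum over which currently-grounded one goes next):
  1 to go: {10} 1
  2 to go: {7,10} 1  {8,10} 1  {9,10} 1
  3 to go: {5,8,10} 1  {6,9,10} 1  {7,8,10} 2  {7,9,10} 2  {8,9,10} 2
  4 to go: {5,7,8,10} 3  {5,8,9,10} 3  {6,7,9,10} 3  {6,8,9,10} 3  {7,8,9,10} 6
  5 to go: {5,6,8,9,10} 6  {5,7,8,9,10} 12  {6,7,8,9,10} 12
  6 to go: {5,6,7,8,9,10} 30
  7 to go: {4,5,6,7,8,9,10} 30
  8 to go: {3,4,5,6,7,8,9,10} 30
  9 to go: {2,3,4,5,6,7,8,9,10} 30
  if 0:j drops first: 30 orders

30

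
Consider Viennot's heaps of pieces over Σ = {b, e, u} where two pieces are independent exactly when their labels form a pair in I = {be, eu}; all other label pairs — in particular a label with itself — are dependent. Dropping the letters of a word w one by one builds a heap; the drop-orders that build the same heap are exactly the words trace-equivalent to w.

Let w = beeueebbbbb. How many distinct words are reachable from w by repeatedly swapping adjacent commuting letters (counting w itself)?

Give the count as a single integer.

0(b) covers ∅
1(e) covers ∅
2(e) covers 1:e
3(u) covers 0:b
4(e) covers 2:e
5(e) covers 4:e
6(b) covers 3:u
7(b) covers 6:b
8(b) covers 7:b
9(b) covers 8:b
10(b) covers 9:b
floor of heap: 0:b, 1:e
completions by unplaced set U, small U first (add the entries for U minus each lowest piece of U):
  |U|=1: {5}:1  {10}:1
  |U|=2: {4,5}:1  {5,10}:2  {9,10}:1
  |U|=3: {2,4,5}:1  {4,5,10}:3  {5,9,10}:3  {8,9,10}:1
  |U|=4: {1,2,4,5}:1  {2,4,5,10}:4  {4,5,9,10}:6  {5,8,9,10}:4  {7,8,9,10}:1
  |U|=5: {1,2,4,5,10}:5  {2,4,5,9,10}:10  {4,5,8,9,10}:10  {5,7,8,9,10}:5  {6,7,8,9,10}:1
  |U|=6: {1,2,4,5,9,10}:15  {2,4,5,8,9,10}:20  {3,6,7,8,9,10}:1  {4,5,7,8,9,10}:15  {5,6,7,8,9,10}:6
  |U|=7: {0,3,6,7,8,9,10}:1  {1,2,4,5,8,9,10}:35  {2,4,5,7,8,9,10}:35  {3,5,6,7,8,9,10}:7  {4,5,6,7,8,9,10}:21
  |U|=8: {0,3,5,6,7,8,9,10}:8  {1,2,4,5,7,8,9,10}:70  {2,4,5,6,7,8,9,10}:56  {3,4,5,6,7,8,9,10}:28
  |U|=9: {0,3,4,5,6,7,8,9,10}:36  {1,2,4,5,6,7,8,9,10}:126  {2,3,4,5,6,7,8,9,10}:84
  start at 0(b): 210
  start at 1(e): 120
sum over floor = 330

330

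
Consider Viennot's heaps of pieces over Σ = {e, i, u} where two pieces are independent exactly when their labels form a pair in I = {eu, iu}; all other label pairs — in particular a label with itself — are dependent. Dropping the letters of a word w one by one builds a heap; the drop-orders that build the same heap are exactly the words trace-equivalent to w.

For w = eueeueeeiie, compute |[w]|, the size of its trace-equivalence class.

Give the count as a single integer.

55

#0=e has no predecessor
#1=u has no predecessor
#2=e depends on [0:e]
#3=e depends on [2:e]
#4=u depends on [1:u]
#5=e depends on [3:e]
#6=e depends on [5:e]
#7=e depends on [6:e]
#8=i depends on [7:e]
#9=i depends on [8:i]
#10=e depends on [9:i]
sources: [0:e, 1:u]
N(rest) = Σ N(rest − s) over sources s of rest; N(one piece) = 1:
  size 1 → [4]=1  [10]=1
  size 2 → [1,4]=1  [4,10]=2  [9,10]=1
  size 3 → [1,4,10]=3  [4,9,10]=3  [8,9,10]=1
  size 4 → [1,4,9,10]=6  [4,8,9,10]=4  [7,8,9,10]=1
  size 5 → [1,4,8,9,10]=10  [4,7,8,9,10]=5  [6,7,8,9,10]=1
  size 6 → [1,4,7,8,9,10]=15  [4,6,7,8,9,10]=6  [5,6,7,8,9,10]=1
  size 7 → [1,4,6,7,8,9,10]=21  [3,5,6,7,8,9,10]=1  [4,5,6,7,8,9,10]=7
  size 8 → [1,4,5,6,7,8,9,10]=28  [2,3,5,6,7,8,9,10]=1  [3,4,5,6,7,8,9,10]=8
  size 9 → [0,2,3,5,6,7,8,9,10]=1  [1,3,4,5,6,7,8,9,10]=36  [2,3,4,5,6,7,8,9,10]=9
  first=0(e) contributes 45
  first=1(u) contributes 10
|[w]| = 55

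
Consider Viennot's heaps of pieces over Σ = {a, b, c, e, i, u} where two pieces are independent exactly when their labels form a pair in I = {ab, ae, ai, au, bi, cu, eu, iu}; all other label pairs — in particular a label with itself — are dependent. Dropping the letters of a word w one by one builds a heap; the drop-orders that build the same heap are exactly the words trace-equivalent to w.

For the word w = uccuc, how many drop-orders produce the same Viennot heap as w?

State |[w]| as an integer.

piece 0:u — minimal
piece 1:c — minimal
piece 2:c rests on {1:c}
piece 3:u rests on {0:u}
piece 4:c rests on {2:c}
minimal pieces: {0:u, 1:c}
ways to finish when only these pieces remain (= sum over removing one remaining piece with nothing left below it):
  1 left: {3}→1  {4}→1
  2 left: {0,3}→1  {2,4}→1  {3,4}→2
  3 left: {0,3,4}→3  {1,2,4}→1  {2,3,4}→3
  placing 0:u first → 4 extensions
  placing 1:c first → 6 extensions
total linear extensions = 10

10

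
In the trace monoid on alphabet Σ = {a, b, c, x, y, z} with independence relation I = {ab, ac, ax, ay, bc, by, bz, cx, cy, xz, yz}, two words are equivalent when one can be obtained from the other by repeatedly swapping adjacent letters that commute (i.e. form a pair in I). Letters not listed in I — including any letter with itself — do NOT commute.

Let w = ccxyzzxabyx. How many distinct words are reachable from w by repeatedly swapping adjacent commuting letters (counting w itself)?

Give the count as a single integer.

0(c) covers ∅
1(c) covers 0:c
2(x) covers ∅
3(y) covers 2:x
4(z) covers 1:c
5(z) covers 4:z
6(x) covers 3:y
7(a) covers 5:z
8(b) covers 6:x
9(y) covers 6:x
10(x) covers 8:b, 9:y
floor of heap: 0:c, 2:x
completions by unplaced set U, small U first (add the entries for U minus each lowest piece of U):
  |U|=1: {7}:1  {10}:1
  |U|=2: {5,7}:1  {7,10}:2  {8,10}:1  {9,10}:1
  |U|=3: {4,5,7}:1  {5,7,10}:3  {7,8,10}:3  {7,9,10}:3  {8,9,10}:2
  |U|=4: {1,4,5,7}:1  {4,5,7,10}:4  {5,7,8,10}:6  {5,7,9,10}:6  {6,8,9,10}:2  {7,8,9,10}:8
  |U|=5: {0,1,4,5,7}:1  {1,4,5,7,10}:5  {3,6,8,9,10}:2  {4,5,7,8,10}:10  {4,5,7,9,10}:10  {5,7,8,9,10}:20  {6,7,8,9,10}:10
  |U|=6: {0,1,4,5,7,10}:6  {1,4,5,7,8,10}:15  {1,4,5,7,9,10}:15  {2,3,6,8,9,10}:2  {3,6,7,8,9,10}:12  {4,5,7,8,9,10}:40  {5,6,7,8,9,10}:30
  |U|=7: {0,1,4,5,7,8,10}:21  {0,1,4,5,7,9,10}:21  {1,4,5,7,8,9,10}:70  {2,3,6,7,8,9,10}:14  {3,5,6,7,8,9,10}:42  {4,5,6,7,8,9,10}:70
  |U|=8: {0,1,4,5,7,8,9,10}:112  {1,4,5,6,7,8,9,10}:140  {2,3,5,6,7,8,9,10}:56  {3,4,5,6,7,8,9,10}:112
  |U|=9: {0,1,4,5,6,7,8,9,10}:252  {1,3,4,5,6,7,8,9,10}:252  {2,3,4,5,6,7,8,9,10}:168
  start at 0(c): 420
  start at 2(x): 504
sum over floor = 924

924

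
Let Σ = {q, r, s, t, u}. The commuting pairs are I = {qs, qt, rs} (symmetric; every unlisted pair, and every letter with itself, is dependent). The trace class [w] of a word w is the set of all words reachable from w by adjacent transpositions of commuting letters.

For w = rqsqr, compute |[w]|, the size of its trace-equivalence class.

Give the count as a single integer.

drop 0:r onto floor
drop 1:q onto {0:r}
drop 2:s onto floor
drop 3:q onto {1:q}
drop 4:r onto {3:q}
ground layer = {0:r, 2:s}
drop-orders for the pieces not yet dropped (sum over which currently-grounded one goes next):
  1 to go: {2} 1  {4} 1
  2 to go: {2,4} 2  {3,4} 1
  3 to go: {1,3,4} 1  {2,3,4} 3
  if 0:r drops first: 4 orders
  if 2:s drops first: 1 orders
heap linearizations: 5

5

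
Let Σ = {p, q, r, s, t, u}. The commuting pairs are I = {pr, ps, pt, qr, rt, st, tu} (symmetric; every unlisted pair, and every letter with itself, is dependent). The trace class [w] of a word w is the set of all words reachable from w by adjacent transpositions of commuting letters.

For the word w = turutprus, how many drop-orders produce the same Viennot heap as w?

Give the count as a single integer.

72

drop 0:t onto floor
drop 1:u onto floor
drop 2:r onto {1:u}
drop 3:u onto {2:r}
drop 4:t onto {0:t}
drop 5:p onto {3:u}
drop 6:r onto {3:u}
drop 7:u onto {5:p, 6:r}
drop 8:s onto {7:u}
ground layer = {0:t, 1:u}
drop-orders for the pieces not yet dropped (sum over which currently-grounded one goes next):
  1 to go: {4} 1  {8} 1
  2 to go: {0,4} 1  {4,8} 2  {7,8} 1
  3 to go: {0,4,8} 3  {4,7,8} 3  {5,7,8} 1  {6,7,8} 1
  4 to go: {0,4,7,8} 6  {4,5,7,8} 4  {4,6,7,8} 4  {5,6,7,8} 2
  5 to go: {0,4,5,7,8} 10  {0,4,6,7,8} 10  {3,5,6,7,8} 2  {4,5,6,7,8} 10
  6 to go: {0,4,5,6,7,8} 30  {2,3,5,6,7,8} 2  {3,4,5,6,7,8} 12
  7 to go: {0,3,4,5,6,7,8} 42  {1,2,3,5,6,7,8} 2  {2,3,4,5,6,7,8} 14
  if 0:t drops first: 16 orders
  if 1:u drops first: 56 orders
heap linearizations: 72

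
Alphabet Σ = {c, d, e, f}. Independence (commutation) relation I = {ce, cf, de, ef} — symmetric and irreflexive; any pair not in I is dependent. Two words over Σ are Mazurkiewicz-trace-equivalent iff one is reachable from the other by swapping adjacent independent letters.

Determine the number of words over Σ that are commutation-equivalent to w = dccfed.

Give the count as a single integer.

drop 0:d onto floor
drop 1:c onto {0:d}
drop 2:c onto {1:c}
drop 3:f onto {0:d}
drop 4:e onto floor
drop 5:d onto {2:c, 3:f}
ground layer = {0:d, 4:e}
drop-orders for the pieces not yet dropped (sum over which currently-grounded one goes next):
  1 to go: {4} 1  {5} 1
  2 to go: {2,5} 1  {3,5} 1  {4,5} 2
  3 to go: {1,2,5} 1  {2,3,5} 2  {2,4,5} 3  {3,4,5} 3
  4 to go: {1,2,3,5} 3  {1,2,4,5} 4  {2,3,4,5} 8
  if 0:d drops first: 15 orders
  if 4:e drops first: 3 orders
heap linearizations: 18

18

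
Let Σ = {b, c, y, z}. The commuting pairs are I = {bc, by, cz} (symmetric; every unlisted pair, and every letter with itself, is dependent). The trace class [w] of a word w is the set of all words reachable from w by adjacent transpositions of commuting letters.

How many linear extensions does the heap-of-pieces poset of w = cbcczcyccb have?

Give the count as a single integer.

drop 0:c onto floor
drop 1:b onto floor
drop 2:c onto {0:c}
drop 3:c onto {2:c}
drop 4:z onto {1:b}
drop 5:c onto {3:c}
drop 6:y onto {4:z, 5:c}
drop 7:c onto {6:y}
drop 8:c onto {7:c}
drop 9:b onto {4:z}
ground layer = {0:c, 1:b}
drop-orders for the pieces not yet dropped (sum over which currently-grounded one goes next):
  1 to go: {8} 1  {9} 1
  2 to go: {7,8} 1  {8,9} 2
  3 to go: {6,7,8} 1  {7,8,9} 3
  4 to go: {5,6,7,8} 1  {6,7,8,9} 4
  5 to go: {3,5,6,7,8} 1  {4,6,7,8,9} 4  {5,6,7,8,9} 5
  6 to go: {1,4,6,7,8,9} 4  {2,3,5,6,7,8} 1  {3,5,6,7,8,9} 6  {4,5,6,7,8,9} 9
  7 to go: {0,2,3,5,6,7,8} 1  {1,4,5,6,7,8,9} 13  {2,3,5,6,7,8,9} 7  {3,4,5,6,7,8,9} 15
  8 to go: {0,2,3,5,6,7,8,9} 8  {1,3,4,5,6,7,8,9} 28  {2,3,4,5,6,7,8,9} 22
  if 0:c drops first: 50 orders
  if 1:b drops first: 30 orders
heap linearizations: 80

80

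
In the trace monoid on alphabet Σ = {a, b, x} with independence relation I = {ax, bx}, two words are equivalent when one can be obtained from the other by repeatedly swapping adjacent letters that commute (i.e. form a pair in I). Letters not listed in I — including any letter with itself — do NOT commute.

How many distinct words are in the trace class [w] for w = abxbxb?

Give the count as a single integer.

#0=a has no predecessor
#1=b depends on [0:a]
#2=x has no predecessor
#3=b depends on [1:b]
#4=x depends on [2:x]
#5=b depends on [3:b]
sources: [0:a, 2:x]
N(rest) = Σ N(rest − s) over sources s of rest; N(one piece) = 1:
  size 1 → [4]=1  [5]=1
  size 2 → [2,4]=1  [3,5]=1  [4,5]=2
  size 3 → [1,3,5]=1  [2,4,5]=3  [3,4,5]=3
  size 4 → [0,1,3,5]=1  [1,3,4,5]=4  [2,3,4,5]=6
  first=0(a) contributes 10
  first=2(x) contributes 5
|[w]| = 15

15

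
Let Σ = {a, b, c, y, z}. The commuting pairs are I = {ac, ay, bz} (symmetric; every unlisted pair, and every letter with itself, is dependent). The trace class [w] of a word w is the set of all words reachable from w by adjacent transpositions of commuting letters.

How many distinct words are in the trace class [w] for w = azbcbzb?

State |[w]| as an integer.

6

#0=a has no predecessor
#1=z depends on [0:a]
#2=b depends on [0:a]
#3=c depends on [1:z, 2:b]
#4=b depends on [3:c]
#5=z depends on [3:c]
#6=b depends on [4:b]
sources: [0:a]
N(rest) = Σ N(rest − s) over sources s of rest; N(one piece) = 1:
  size 1 → [5]=1  [6]=1
  size 2 → [4,6]=1  [5,6]=2
  size 3 → [4,5,6]=3
  size 4 → [3,4,5,6]=3
  size 5 → [1,3,4,5,6]=3  [2,3,4,5,6]=3
  first=0(a) contributes 6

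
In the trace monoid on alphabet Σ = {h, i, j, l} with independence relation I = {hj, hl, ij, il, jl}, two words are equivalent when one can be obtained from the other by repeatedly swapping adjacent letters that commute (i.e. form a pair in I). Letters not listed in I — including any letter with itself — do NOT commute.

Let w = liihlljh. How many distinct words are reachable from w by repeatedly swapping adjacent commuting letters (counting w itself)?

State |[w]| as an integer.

280

piece 0:l — minimal
piece 1:i — minimal
piece 2:i rests on {1:i}
piece 3:h rests on {2:i}
piece 4:l rests on {0:l}
piece 5:l rests on {4:l}
piece 6:j — minimal
piece 7:h rests on {3:h}
minimal pieces: {0:l, 1:i, 6:j}
ways to finish when only these pieces remain (= sum over removing one remaining piece with nothing left below it):
  1 left: {5}→1  {6}→1  {7}→1
  2 left: {3,7}→1  {4,5}→1  {5,6}→2  {5,7}→2  {6,7}→2
  3 left: {0,4,5}→1  {2,3,7}→1  {3,5,7}→3  {3,6,7}→3  {4,5,6}→3  {4,5,7}→3  {5,6,7}→6
  4 left: {0,4,5,6}→4  {0,4,5,7}→4  {1,2,3,7}→1  {2,3,5,7}→4  {2,3,6,7}→4  {3,4,5,7}→6  {3,5,6,7}→12  {4,5,6,7}→12
  5 left: {0,3,4,5,7}→10  {0,4,5,6,7}→20  {1,2,3,5,7}→5  {1,2,3,6,7}→5  {2,3,4,5,7}→10  {2,3,5,6,7}→20  {3,4,5,6,7}→30
  6 left: {0,2,3,4,5,7}→20  {0,3,4,5,6,7}→60  {1,2,3,4,5,7}→15  {1,2,3,5,6,7}→30  {2,3,4,5,6,7}→60
  placing 0:l first → 105 extensions
  placing 1:i first → 140 extensions
  placing 6:j first → 35 extensions
total linear extensions = 280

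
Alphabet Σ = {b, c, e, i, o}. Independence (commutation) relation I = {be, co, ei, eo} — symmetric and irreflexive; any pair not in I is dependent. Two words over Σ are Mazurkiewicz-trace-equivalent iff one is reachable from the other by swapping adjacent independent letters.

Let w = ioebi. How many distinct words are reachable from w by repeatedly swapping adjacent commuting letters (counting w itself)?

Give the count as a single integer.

drop 0:i onto floor
drop 1:o onto {0:i}
drop 2:e onto floor
drop 3:b onto {1:o}
drop 4:i onto {3:b}
ground layer = {0:i, 2:e}
drop-orders for the pieces not yet dropped (sum over which currently-grounded one goes next):
  1 to go: {2} 1  {4} 1
  2 to go: {2,4} 2  {3,4} 1
  3 to go: {1,3,4} 1  {2,3,4} 3
  if 0:i drops first: 4 orders
  if 2:e drops first: 1 orders
heap linearizations: 5

5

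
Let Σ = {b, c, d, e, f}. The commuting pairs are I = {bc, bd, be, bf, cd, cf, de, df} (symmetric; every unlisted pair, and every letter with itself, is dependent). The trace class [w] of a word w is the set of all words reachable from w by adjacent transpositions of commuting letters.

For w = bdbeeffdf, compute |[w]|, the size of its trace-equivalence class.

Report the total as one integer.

0(b) covers ∅
1(d) covers ∅
2(b) covers 0:b
3(e) covers ∅
4(e) covers 3:e
5(f) covers 4:e
6(f) covers 5:f
7(d) covers 1:d
8(f) covers 6:f
floor of heap: 0:b, 1:d, 3:e
completions by unplaced set U, small U first (add the entries for U minus each lowest piece of U):
  |U|=1: {2}:1  {7}:1  {8}:1
  |U|=2: {0,2}:1  {1,7}:1  {2,7}:2  {2,8}:2  {6,8}:1  {7,8}:2
  |U|=3: {0,2,7}:3  {0,2,8}:3  {1,2,7}:3  {1,7,8}:3  {2,6,8}:3  {2,7,8}:6  {5,6,8}:1  {6,7,8}:3
  |U|=4: {0,1,2,7}:6  {0,2,6,8}:6  {0,2,7,8}:12  {1,2,7,8}:12  {1,6,7,8}:6  {2,5,6,8}:4  {2,6,7,8}:12  {4,5,6,8}:1  {5,6,7,8}:4
  |U|=5: {0,1,2,7,8}:30  {0,2,5,6,8}:10  {0,2,6,7,8}:30  {1,2,6,7,8}:30  {1,5,6,7,8}:10  {2,4,5,6,8}:5  {2,5,6,7,8}:20  {3,4,5,6,8}:1  {4,5,6,7,8}:5
  |U|=6: {0,1,2,6,7,8}:90  {0,2,4,5,6,8}:15  {0,2,5,6,7,8}:60  {1,2,5,6,7,8}:60  {1,4,5,6,7,8}:15  {2,3,4,5,6,8}:6  {2,4,5,6,7,8}:30  {3,4,5,6,7,8}:6
  |U|=7: {0,1,2,5,6,7,8}:210  {0,2,3,4,5,6,8}:21  {0,2,4,5,6,7,8}:105  {1,2,4,5,6,7,8}:105  {1,3,4,5,6,7,8}:21  {2,3,4,5,6,7,8}:42
  start at 0(b): 168
  start at 1(d): 168
  start at 3(e): 420
sum over floor = 756

756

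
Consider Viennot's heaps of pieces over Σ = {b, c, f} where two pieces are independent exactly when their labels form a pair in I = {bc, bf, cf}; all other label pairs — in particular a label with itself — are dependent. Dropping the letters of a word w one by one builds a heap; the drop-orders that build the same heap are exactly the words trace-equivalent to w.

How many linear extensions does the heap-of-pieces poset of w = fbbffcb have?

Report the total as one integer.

0(f) covers ∅
1(b) covers ∅
2(b) covers 1:b
3(f) covers 0:f
4(f) covers 3:f
5(c) covers ∅
6(b) covers 2:b
floor of heap: 0:f, 1:b, 5:c
completions by unplaced set U, small U first (add the entries for U minus each lowest piece of U):
  |U|=1: {4}:1  {5}:1  {6}:1
  |U|=2: {2,6}:1  {3,4}:1  {4,5}:2  {4,6}:2  {5,6}:2
  |U|=3: {0,3,4}:1  {1,2,6}:1  {2,4,6}:3  {2,5,6}:3  {3,4,5}:3  {3,4,6}:3  {4,5,6}:6
  |U|=4: {0,3,4,5}:4  {0,3,4,6}:4  {1,2,4,6}:4  {1,2,5,6}:4  {2,3,4,6}:6  {2,4,5,6}:12  {3,4,5,6}:12
  |U|=5: {0,2,3,4,6}:10  {0,3,4,5,6}:20  {1,2,3,4,6}:10  {1,2,4,5,6}:20  {2,3,4,5,6}:30
  start at 0(f): 60
  start at 1(b): 60
  start at 5(c): 20
sum over floor = 140

140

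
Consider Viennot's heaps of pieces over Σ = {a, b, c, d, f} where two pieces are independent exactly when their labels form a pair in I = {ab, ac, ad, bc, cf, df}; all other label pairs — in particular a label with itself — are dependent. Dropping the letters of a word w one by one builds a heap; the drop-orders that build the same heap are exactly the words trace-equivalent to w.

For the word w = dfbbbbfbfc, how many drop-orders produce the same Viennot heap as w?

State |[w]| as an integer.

0(d) covers ∅
1(f) covers ∅
2(b) covers 0:d, 1:f
3(b) covers 2:b
4(b) covers 3:b
5(b) covers 4:b
6(f) covers 5:b
7(b) covers 6:f
8(f) covers 7:b
9(c) covers 0:d
floor of heap: 0:d, 1:f
completions by unplaced set U, small U first (add the entries for U minus each lowest piece of U):
  |U|=1: {8}:1  {9}:1
  |U|=2: {7,8}:1  {8,9}:2
  |U|=3: {6,7,8}:1  {7,8,9}:3
  |U|=4: {5,6,7,8}:1  {6,7,8,9}:4
  |U|=5: {4,5,6,7,8}:1  {5,6,7,8,9}:5
  |U|=6: {3,4,5,6,7,8}:1  {4,5,6,7,8,9}:6
  |U|=7: {2,3,4,5,6,7,8}:1  {3,4,5,6,7,8,9}:7
  |U|=8: {1,2,3,4,5,6,7,8}:1  {2,3,4,5,6,7,8,9}:8
  start at 0(d): 9
  start at 1(f): 8
sum over floor = 17

17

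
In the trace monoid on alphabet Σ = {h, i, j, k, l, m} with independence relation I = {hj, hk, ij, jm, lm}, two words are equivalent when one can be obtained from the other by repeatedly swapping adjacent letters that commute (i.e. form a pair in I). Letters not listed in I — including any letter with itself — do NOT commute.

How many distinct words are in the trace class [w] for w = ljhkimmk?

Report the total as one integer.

piece 0:l — minimal
piece 1:j rests on {0:l}
piece 2:h rests on {0:l}
piece 3:k rests on {1:j}
piece 4:i rests on {2:h, 3:k}
piece 5:m rests on {4:i}
piece 6:m rests on {5:m}
piece 7:k rests on {6:m}
minimal pieces: {0:l}
ways to finish when only these pieces remain (= sum over removing one remaining piece with nothing left below it):
  1 left: {7}→1
  2 left: {6,7}→1
  3 left: {5,6,7}→1
  4 left: {4,5,6,7}→1
  5 left: {2,4,5,6,7}→1  {3,4,5,6,7}→1
  6 left: {1,3,4,5,6,7}→1  {2,3,4,5,6,7}→2
  placing 0:l first → 3 extensions

3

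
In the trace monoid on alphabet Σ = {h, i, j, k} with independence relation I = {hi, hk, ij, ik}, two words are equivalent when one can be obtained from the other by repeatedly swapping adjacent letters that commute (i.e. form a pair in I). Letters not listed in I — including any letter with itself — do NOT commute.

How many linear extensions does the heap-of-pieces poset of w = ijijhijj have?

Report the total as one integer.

56

#0=i has no predecessor
#1=j has no predecessor
#2=i depends on [0:i]
#3=j depends on [1:j]
#4=h depends on [3:j]
#5=i depends on [2:i]
#6=j depends on [4:h]
#7=j depends on [6:j]
sources: [0:i, 1:j]
N(rest) = Σ N(rest − s) over sources s of rest; N(one piece) = 1:
  size 1 → [5]=1  [7]=1
  size 2 → [2,5]=1  [5,7]=2  [6,7]=1
  size 3 → [0,2,5]=1  [2,5,7]=3  [4,6,7]=1  [5,6,7]=3
  size 4 → [0,2,5,7]=4  [2,5,6,7]=6  [3,4,6,7]=1  [4,5,6,7]=4
  size 5 → [0,2,5,6,7]=10  [1,3,4,6,7]=1  [2,4,5,6,7]=10  [3,4,5,6,7]=5
  size 6 → [0,2,4,5,6,7]=20  [1,3,4,5,6,7]=6  [2,3,4,5,6,7]=15
  first=0(i) contributes 21
  first=1(j) contributes 35
|[w]| = 56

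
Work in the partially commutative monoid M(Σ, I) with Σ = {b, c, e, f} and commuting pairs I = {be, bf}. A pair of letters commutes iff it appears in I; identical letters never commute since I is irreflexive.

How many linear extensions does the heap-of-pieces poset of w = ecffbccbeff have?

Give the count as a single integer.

12

drop 0:e onto floor
drop 1:c onto {0:e}
drop 2:f onto {1:c}
drop 3:f onto {2:f}
drop 4:b onto {1:c}
drop 5:c onto {3:f, 4:b}
drop 6:c onto {5:c}
drop 7:b onto {6:c}
drop 8:e onto {6:c}
drop 9:f onto {8:e}
drop 10:f onto {9:f}
ground layer = {0:e}
drop-orders for the pieces not yet dropped (sum over which currently-grounded one goes next):
  1 to go: {7} 1  {10} 1
  2 to go: {7,10} 2  {9,10} 1
  3 to go: {7,9,10} 3  {8,9,10} 1
  4 to go: {7,8,9,10} 4
  5 to go: {6,7,8,9,10} 4
  6 to go: {5,6,7,8,9,10} 4
  7 to go: {3,5,6,7,8,9,10} 4  {4,5,6,7,8,9,10} 4
  8 to go: {2,3,5,6,7,8,9,10} 4  {3,4,5,6,7,8,9,10} 8
  9 to go: {2,3,4,5,6,7,8,9,10} 12
  if 0:e drops first: 12 orders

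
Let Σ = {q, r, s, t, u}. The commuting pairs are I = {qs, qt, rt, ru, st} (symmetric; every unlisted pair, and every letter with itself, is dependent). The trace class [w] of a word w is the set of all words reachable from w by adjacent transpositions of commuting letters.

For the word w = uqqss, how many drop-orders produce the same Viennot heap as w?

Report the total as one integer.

drop 0:u onto floor
drop 1:q onto {0:u}
drop 2:q onto {1:q}
drop 3:s onto {0:u}
drop 4:s onto {3:s}
ground layer = {0:u}
drop-orders for the pieces not yet dropped (sum over which currently-grounded one goes next):
  1 to go: {2} 1  {4} 1
  2 to go: {1,2} 1  {2,4} 2  {3,4} 1
  3 to go: {1,2,4} 3  {2,3,4} 3
  if 0:u drops first: 6 orders

6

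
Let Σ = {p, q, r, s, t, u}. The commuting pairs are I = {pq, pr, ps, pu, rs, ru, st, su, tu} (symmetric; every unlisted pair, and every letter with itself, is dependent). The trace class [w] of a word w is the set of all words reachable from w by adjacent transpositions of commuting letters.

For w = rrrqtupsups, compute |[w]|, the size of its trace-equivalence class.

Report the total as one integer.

210

#0=r has no predecessor
#1=r depends on [0:r]
#2=r depends on [1:r]
#3=q depends on [2:r]
#4=t depends on [3:q]
#5=u depends on [3:q]
#6=p depends on [4:t]
#7=s depends on [3:q]
#8=u depends on [5:u]
#9=p depends on [6:p]
#10=s depends on [7:s]
sources: [0:r]
N(rest) = Σ N(rest − s) over sources s of rest; N(one piece) = 1:
  size 1 → [8]=1  [9]=1  [10]=1
  size 2 → [5,8]=1  [6,9]=1  [7,10]=1  [8,9]=2  [8,10]=2  [9,10]=2
  size 3 → [4,6,9]=1  [5,8,9]=3  [5,8,10]=3  [6,8,9]=3  [6,9,10]=3  [7,8,10]=3  [7,9,10]=3  [8,9,10]=6
  size 4 → [4,6,8,9]=4  [4,6,9,10]=4  [5,6,8,9]=6  [5,7,8,10]=6  [5,8,9,10]=12  [6,7,9,10]=6  [6,8,9,10]=12  [7,8,9,10]=12
  size 5 → [4,5,6,8,9]=10  [4,6,7,9,10]=10  [4,6,8,9,10]=20  [5,6,8,9,10]=30  [5,7,8,9,10]=30  [6,7,8,9,10]=30
  size 6 → [4,5,6,8,9,10]=60  [4,6,7,8,9,10]=60  [5,6,7,8,9,10]=90
  size 7 → [4,5,6,7,8,9,10]=210
  size 8 → [3,4,5,6,7,8,9,10]=210
  size 9 → [2,3,4,5,6,7,8,9,10]=210
  first=0(r) contributes 210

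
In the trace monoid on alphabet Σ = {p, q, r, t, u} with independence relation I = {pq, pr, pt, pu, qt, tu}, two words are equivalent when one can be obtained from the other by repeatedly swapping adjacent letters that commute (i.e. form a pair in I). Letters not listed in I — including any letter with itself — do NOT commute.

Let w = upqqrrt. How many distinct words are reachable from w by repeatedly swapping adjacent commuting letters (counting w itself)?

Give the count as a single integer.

0(u) covers ∅
1(p) covers ∅
2(q) covers 0:u
3(q) covers 2:q
4(r) covers 3:q
5(r) covers 4:r
6(t) covers 5:r
floor of heap: 0:u, 1:p
completions by unplaced set U, small U first (add the entries for U minus each lowest piece of U):
  |U|=1: {1}:1  {6}:1
  |U|=2: {1,6}:2  {5,6}:1
  |U|=3: {1,5,6}:3  {4,5,6}:1
  |U|=4: {1,4,5,6}:4  {3,4,5,6}:1
  |U|=5: {1,3,4,5,6}:5  {2,3,4,5,6}:1
  start at 0(u): 6
  start at 1(p): 1
sum over floor = 7

7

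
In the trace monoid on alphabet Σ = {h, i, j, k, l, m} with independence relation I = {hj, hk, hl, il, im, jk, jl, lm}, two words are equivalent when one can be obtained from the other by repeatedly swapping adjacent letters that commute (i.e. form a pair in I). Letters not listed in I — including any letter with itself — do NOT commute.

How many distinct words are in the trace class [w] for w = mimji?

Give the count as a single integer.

3

drop 0:m onto floor
drop 1:i onto floor
drop 2:m onto {0:m}
drop 3:j onto {1:i, 2:m}
drop 4:i onto {3:j}
ground layer = {0:m, 1:i}
drop-orders for the pieces not yet dropped (sum over which currently-grounded one goes next):
  1 to go: {4} 1
  2 to go: {3,4} 1
  3 to go: {1,3,4} 1  {2,3,4} 1
  if 0:m drops first: 2 orders
  if 1:i drops first: 1 orders
heap linearizations: 3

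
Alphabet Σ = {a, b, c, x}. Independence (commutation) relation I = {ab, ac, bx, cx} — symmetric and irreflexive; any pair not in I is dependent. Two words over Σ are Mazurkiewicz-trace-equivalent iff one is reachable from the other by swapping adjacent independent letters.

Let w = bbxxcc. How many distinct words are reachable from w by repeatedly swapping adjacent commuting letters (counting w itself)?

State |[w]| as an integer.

15

0(b) covers ∅
1(b) covers 0:b
2(x) covers ∅
3(x) covers 2:x
4(c) covers 1:b
5(c) covers 4:c
floor of heap: 0:b, 2:x
completions by unplaced set U, small U first (add the entries for U minus each lowest piece of U):
  |U|=1: {3}:1  {5}:1
  |U|=2: {2,3}:1  {3,5}:2  {4,5}:1
  |U|=3: {1,4,5}:1  {2,3,5}:3  {3,4,5}:3
  |U|=4: {0,1,4,5}:1  {1,3,4,5}:4  {2,3,4,5}:6
  start at 0(b): 10
  start at 2(x): 5
sum over floor = 15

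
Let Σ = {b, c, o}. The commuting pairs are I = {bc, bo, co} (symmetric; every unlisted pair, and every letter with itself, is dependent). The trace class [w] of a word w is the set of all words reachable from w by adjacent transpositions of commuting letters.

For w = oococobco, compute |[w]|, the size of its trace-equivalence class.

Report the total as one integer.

504

drop 0:o onto floor
drop 1:o onto {0:o}
drop 2:c onto floor
drop 3:o onto {1:o}
drop 4:c onto {2:c}
drop 5:o onto {3:o}
drop 6:b onto floor
drop 7:c onto {4:c}
drop 8:o onto {5:o}
ground layer = {0:o, 2:c, 6:b}
drop-orders for the pieces not yet dropped (sum over which currently-grounded one goes next):
  1 to go: {6} 1  {7} 1  {8} 1
  2 to go: {4,7} 1  {5,8} 1  {6,7} 2  {6,8} 2  {7,8} 2
  3 to go: {2,4,7} 1  {3,5,8} 1  {4,6,7} 3  {4,7,8} 3  {5,6,8} 3  {5,7,8} 3  {6,7,8} 6
  4 to go: {1,3,5,8} 1  {2,4,6,7} 4  {2,4,7,8} 4  {3,5,6,8} 4  {3,5,7,8} 4  {4,5,7,8} 6  {4,6,7,8} 12  {5,6,7,8} 12
  5 to go: {0,1,3,5,8} 1  {1,3,5,6,8} 5  {1,3,5,7,8} 5  {2,4,5,7,8} 10  {2,4,6,7,8} 20  {3,4,5,7,8} 10  {3,5,6,7,8} 20  {4,5,6,7,8} 30
  6 to go: {0,1,3,5,6,8} 6  {0,1,3,5,7,8} 6  {1,3,4,5,7,8} 15  {1,3,5,6,7,8} 30  {2,3,4,5,7,8} 20  {2,4,5,6,7,8} 60  {3,4,5,6,7,8} 60
  7 to go: {0,1,3,4,5,7,8} 21  {0,1,3,5,6,7,8} 42  {1,2,3,4,5,7,8} 35  {1,3,4,5,6,7,8} 105  {2,3,4,5,6,7,8} 140
  if 0:o drops first: 280 orders
  if 2:c drops first: 168 orders
  if 6:b drops first: 56 orders
heap linearizations: 504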